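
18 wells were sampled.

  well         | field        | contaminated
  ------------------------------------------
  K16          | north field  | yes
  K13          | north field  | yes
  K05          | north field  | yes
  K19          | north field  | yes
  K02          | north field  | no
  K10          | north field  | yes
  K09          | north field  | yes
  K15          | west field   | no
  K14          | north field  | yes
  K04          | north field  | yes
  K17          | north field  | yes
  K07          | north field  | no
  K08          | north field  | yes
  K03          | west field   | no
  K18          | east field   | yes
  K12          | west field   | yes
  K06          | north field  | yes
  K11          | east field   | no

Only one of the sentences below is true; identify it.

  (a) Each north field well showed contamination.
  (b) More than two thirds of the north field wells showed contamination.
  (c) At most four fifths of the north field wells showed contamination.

|A| = 13, |A ∩ B| = 11, |A ∖ B| = 2.
(a) requires A ⊆ B, i.e. every element of A is in B (|A ∖ B| = 0): false.
(b) requires |A ∩ B| / |A| > 2/3: true.
(c) requires |A ∩ B| / |A| ≤ 4/5: false.

(b)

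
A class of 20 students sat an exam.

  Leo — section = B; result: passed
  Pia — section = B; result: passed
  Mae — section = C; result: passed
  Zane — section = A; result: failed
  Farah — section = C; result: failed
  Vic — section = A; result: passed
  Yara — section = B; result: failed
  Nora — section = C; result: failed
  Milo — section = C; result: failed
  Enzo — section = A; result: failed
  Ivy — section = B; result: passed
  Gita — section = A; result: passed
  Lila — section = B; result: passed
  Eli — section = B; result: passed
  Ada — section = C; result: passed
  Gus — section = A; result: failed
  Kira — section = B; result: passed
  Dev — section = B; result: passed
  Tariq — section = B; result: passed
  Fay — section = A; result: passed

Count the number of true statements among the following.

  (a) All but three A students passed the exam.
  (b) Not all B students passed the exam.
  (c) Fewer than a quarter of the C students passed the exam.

2

(a) A: |A| = 6, |A ∩ B| = 3; needs |A ∖ B| = 3 — true.
(b) B: |A| = 9, |A ∩ B| = 8; needs A ⊄ B (|A ∖ B| ≥ 1) — true.
(c) C: |A| = 5, |A ∩ B| = 2; needs |A ∩ B| / |A| < 1/4 — false.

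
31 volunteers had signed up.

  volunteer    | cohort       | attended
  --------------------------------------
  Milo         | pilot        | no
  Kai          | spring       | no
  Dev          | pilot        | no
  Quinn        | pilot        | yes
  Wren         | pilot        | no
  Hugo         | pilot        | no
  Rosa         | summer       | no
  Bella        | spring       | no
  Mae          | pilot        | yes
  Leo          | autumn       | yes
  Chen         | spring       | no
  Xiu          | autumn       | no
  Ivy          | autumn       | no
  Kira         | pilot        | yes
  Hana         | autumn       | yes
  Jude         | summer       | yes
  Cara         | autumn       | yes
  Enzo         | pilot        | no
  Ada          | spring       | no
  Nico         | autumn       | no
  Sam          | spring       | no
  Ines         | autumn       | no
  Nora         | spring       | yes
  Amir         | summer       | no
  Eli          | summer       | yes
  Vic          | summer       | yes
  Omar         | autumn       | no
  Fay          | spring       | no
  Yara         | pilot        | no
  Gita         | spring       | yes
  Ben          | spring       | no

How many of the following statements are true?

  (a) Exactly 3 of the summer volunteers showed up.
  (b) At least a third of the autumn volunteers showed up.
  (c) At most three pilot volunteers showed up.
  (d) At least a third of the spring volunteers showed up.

3

(a) summer: |A| = 5, |A ∩ B| = 3; needs |A ∩ B| = 3 — true.
(b) autumn: |A| = 8, |A ∩ B| = 3; needs |A ∩ B| / |A| ≥ 1/3 — true.
(c) pilot: |A| = 9, |A ∩ B| = 3; needs |A ∩ B| ≤ 3 — true.
(d) spring: |A| = 9, |A ∩ B| = 2; needs |A ∩ B| / |A| ≥ 1/3 — false.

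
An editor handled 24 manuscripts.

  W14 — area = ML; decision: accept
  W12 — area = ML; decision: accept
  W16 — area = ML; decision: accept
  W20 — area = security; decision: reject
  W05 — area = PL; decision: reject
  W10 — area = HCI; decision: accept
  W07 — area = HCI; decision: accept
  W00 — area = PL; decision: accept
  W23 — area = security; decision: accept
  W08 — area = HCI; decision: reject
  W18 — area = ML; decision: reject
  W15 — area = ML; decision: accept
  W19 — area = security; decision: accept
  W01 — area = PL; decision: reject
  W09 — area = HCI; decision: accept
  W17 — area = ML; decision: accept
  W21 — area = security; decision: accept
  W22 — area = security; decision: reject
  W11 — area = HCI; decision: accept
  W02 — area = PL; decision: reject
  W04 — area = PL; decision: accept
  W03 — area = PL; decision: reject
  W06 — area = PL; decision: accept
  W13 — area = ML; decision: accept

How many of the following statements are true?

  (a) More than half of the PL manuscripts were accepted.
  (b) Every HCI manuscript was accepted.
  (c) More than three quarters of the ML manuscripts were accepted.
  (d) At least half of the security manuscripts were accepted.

(a) PL: |A| = 7, |A ∩ B| = 3; needs |A ∩ B| > |A ∖ B| — false.
(b) HCI: |A| = 5, |A ∩ B| = 4; needs A ⊆ B, i.e. every element of A is in B (|A ∖ B| = 0) — false.
(c) ML: |A| = 7, |A ∩ B| = 6; needs |A ∩ B| / |A| > 3/4 — true.
(d) security: |A| = 5, |A ∩ B| = 3; needs |A ∩ B| ≥ |A ∖ B| — true.

2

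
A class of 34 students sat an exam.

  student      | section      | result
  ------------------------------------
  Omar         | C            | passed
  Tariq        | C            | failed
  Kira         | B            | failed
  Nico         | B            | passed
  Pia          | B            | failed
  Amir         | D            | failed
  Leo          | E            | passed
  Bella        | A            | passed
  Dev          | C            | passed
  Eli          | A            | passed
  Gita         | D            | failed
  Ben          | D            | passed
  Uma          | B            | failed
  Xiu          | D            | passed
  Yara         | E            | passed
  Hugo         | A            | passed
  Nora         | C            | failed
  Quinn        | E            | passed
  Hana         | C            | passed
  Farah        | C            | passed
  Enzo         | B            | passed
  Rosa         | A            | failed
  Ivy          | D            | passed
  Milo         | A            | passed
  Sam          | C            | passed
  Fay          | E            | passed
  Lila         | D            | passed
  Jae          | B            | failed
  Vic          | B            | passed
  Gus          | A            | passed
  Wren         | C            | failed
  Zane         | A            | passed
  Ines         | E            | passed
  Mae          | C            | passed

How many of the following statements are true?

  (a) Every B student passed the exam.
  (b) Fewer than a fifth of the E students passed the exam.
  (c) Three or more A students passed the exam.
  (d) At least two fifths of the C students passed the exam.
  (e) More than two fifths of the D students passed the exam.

(a) B: |A| = 7, |A ∩ B| = 3; needs A ⊆ B, i.e. every element of A is in B (|A ∖ B| = 0) — false.
(b) E: |A| = 5, |A ∩ B| = 5; needs |A ∩ B| / |A| < 1/5 — false.
(c) A: |A| = 7, |A ∩ B| = 6; needs |A ∩ B| ≥ 3 — true.
(d) C: |A| = 9, |A ∩ B| = 6; needs |A ∩ B| / |A| ≥ 2/5 — true.
(e) D: |A| = 6, |A ∩ B| = 4; needs |A ∩ B| / |A| > 2/5 — true.

3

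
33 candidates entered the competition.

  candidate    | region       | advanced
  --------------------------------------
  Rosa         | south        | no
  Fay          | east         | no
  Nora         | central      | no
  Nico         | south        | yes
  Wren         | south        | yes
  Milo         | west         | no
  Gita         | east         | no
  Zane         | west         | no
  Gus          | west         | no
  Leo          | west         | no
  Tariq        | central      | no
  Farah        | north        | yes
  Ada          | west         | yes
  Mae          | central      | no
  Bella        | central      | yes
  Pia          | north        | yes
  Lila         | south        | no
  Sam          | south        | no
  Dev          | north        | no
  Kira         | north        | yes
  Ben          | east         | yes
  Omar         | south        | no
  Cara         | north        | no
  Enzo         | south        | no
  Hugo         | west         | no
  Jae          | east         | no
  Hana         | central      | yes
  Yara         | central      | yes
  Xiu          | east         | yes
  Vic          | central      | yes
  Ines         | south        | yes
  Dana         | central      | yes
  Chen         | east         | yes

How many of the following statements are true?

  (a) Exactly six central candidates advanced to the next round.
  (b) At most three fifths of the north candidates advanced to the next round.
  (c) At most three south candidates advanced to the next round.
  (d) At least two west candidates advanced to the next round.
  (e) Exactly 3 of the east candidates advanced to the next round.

(a) central: |A| = 8, |A ∩ B| = 5; needs |A ∩ B| = 6 — false.
(b) north: |A| = 5, |A ∩ B| = 3; needs |A ∩ B| / |A| ≤ 3/5 — true.
(c) south: |A| = 8, |A ∩ B| = 3; needs |A ∩ B| ≤ 3 — true.
(d) west: |A| = 6, |A ∩ B| = 1; needs |A ∩ B| ≥ 2 — false.
(e) east: |A| = 6, |A ∩ B| = 3; needs |A ∩ B| = 3 — true.

3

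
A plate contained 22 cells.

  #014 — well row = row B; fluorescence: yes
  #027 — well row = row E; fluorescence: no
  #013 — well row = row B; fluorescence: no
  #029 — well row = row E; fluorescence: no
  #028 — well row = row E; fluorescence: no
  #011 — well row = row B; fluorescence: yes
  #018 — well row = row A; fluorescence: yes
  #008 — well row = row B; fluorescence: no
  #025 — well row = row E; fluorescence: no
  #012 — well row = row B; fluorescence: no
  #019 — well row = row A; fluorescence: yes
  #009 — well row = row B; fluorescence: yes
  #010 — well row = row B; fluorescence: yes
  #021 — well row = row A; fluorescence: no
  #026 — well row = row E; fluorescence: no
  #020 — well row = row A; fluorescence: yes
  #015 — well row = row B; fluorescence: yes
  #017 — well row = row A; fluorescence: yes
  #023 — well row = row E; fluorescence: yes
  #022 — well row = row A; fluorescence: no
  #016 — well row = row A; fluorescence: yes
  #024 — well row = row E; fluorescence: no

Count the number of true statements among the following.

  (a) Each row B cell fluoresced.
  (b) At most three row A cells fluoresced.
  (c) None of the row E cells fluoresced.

(a) row B: |A| = 8, |A ∩ B| = 5; needs A ⊆ B, i.e. every element of A is in B (|A ∖ B| = 0) — false.
(b) row A: |A| = 7, |A ∩ B| = 5; needs |A ∩ B| ≤ 3 — false.
(c) row E: |A| = 7, |A ∩ B| = 1; needs A ∩ B = ∅ (|A ∩ B| = 0) — false.

0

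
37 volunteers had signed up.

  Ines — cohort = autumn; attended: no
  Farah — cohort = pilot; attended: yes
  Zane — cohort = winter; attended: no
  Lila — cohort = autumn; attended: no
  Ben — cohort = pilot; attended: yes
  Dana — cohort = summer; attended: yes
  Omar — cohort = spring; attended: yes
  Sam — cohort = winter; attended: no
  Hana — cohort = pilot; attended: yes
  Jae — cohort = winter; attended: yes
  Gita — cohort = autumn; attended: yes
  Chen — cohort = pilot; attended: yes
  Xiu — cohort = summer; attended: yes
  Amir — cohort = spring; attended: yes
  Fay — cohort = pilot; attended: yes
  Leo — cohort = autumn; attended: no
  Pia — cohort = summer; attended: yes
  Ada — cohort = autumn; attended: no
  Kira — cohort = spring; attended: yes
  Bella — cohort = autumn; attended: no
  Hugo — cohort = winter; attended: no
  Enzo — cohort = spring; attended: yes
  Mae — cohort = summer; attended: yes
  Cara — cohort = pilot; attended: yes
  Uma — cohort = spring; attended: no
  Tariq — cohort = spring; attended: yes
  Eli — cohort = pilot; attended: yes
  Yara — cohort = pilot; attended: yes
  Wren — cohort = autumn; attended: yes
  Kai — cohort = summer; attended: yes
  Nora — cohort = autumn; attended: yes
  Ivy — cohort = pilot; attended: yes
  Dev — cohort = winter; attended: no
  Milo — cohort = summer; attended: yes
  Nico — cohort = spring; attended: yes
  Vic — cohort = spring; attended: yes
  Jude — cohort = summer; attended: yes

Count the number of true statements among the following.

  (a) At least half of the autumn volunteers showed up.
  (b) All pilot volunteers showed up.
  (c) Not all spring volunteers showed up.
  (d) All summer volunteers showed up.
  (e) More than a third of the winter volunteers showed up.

(a) autumn: |A| = 8, |A ∩ B| = 3; needs |A ∩ B| ≥ |A ∖ B| — false.
(b) pilot: |A| = 9, |A ∩ B| = 9; needs A ⊆ B, i.e. every element of A is in B (|A ∖ B| = 0) — true.
(c) spring: |A| = 8, |A ∩ B| = 7; needs A ⊄ B (|A ∖ B| ≥ 1) — true.
(d) summer: |A| = 7, |A ∩ B| = 7; needs A ⊆ B, i.e. every element of A is in B (|A ∖ B| = 0) — true.
(e) winter: |A| = 5, |A ∩ B| = 1; needs |A ∩ B| / |A| > 1/3 — false.

3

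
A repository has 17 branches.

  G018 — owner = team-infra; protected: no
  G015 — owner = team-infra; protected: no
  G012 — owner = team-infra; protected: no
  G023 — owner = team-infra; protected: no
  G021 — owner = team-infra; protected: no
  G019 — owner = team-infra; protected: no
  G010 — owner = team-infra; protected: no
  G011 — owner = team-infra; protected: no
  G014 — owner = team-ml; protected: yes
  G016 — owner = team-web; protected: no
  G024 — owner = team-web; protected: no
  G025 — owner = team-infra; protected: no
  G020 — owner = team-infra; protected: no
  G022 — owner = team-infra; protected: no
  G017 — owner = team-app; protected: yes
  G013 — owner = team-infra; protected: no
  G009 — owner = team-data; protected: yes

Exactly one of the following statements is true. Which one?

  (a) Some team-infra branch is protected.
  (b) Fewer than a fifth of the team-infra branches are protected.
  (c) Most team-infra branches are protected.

(b)

|A| = 12, |A ∩ B| = 0, |A ∖ B| = 12.
(a) requires A ∩ B ≠ ∅ (|A ∩ B| ≥ 1): false.
(b) requires |A ∩ B| / |A| < 1/5: true.
(c) requires |A ∩ B| > |A ∖ B|: false.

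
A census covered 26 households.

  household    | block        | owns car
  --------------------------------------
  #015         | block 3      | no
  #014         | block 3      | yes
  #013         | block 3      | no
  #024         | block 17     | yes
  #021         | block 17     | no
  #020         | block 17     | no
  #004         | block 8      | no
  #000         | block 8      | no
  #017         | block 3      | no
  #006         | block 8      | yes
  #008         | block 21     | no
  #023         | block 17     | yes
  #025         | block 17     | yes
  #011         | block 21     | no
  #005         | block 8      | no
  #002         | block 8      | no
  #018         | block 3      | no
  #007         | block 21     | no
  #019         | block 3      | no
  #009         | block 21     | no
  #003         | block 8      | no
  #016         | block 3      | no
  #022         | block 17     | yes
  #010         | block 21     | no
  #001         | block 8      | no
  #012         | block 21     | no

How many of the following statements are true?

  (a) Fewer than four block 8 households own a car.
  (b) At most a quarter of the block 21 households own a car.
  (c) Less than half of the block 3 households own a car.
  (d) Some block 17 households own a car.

4

(a) block 8: |A| = 7, |A ∩ B| = 1; needs |A ∩ B| < 4 — true.
(b) block 21: |A| = 6, |A ∩ B| = 0; needs |A ∩ B| / |A| ≤ 1/4 — true.
(c) block 3: |A| = 7, |A ∩ B| = 1; needs |A ∩ B| < |A ∖ B| — true.
(d) block 17: |A| = 6, |A ∩ B| = 4; needs A ∩ B ≠ ∅ (|A ∩ B| ≥ 1) — true.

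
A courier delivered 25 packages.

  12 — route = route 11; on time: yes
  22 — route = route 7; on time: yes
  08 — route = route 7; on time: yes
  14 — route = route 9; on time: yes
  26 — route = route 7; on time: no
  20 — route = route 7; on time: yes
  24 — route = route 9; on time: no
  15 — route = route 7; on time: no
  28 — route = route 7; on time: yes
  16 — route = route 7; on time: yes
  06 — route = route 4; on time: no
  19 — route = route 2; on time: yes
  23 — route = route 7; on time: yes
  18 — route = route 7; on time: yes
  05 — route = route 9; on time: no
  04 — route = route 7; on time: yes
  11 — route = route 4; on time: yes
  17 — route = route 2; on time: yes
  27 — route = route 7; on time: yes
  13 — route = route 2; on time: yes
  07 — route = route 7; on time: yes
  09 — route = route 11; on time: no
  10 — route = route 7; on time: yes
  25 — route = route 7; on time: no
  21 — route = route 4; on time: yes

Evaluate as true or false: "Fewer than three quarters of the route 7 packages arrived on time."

False

Truth condition: |A ∩ B| / |A| < 3/4.
A (the restrictor) = {22, 08, 26, 20, 15, 28, 16, 23, 18, 04, 27, 07, 10, 25}, |A| = 14.
A ∩ B = {22, 08, 20, 28, 16, 23, 18, 04, 27, 07, 10}, so |A ∩ B| = 11.
A ∖ B = {26, 15, 25}, so |A ∖ B| = 3.
|A ∩ B|/|A| = 11/14, so the statement is false.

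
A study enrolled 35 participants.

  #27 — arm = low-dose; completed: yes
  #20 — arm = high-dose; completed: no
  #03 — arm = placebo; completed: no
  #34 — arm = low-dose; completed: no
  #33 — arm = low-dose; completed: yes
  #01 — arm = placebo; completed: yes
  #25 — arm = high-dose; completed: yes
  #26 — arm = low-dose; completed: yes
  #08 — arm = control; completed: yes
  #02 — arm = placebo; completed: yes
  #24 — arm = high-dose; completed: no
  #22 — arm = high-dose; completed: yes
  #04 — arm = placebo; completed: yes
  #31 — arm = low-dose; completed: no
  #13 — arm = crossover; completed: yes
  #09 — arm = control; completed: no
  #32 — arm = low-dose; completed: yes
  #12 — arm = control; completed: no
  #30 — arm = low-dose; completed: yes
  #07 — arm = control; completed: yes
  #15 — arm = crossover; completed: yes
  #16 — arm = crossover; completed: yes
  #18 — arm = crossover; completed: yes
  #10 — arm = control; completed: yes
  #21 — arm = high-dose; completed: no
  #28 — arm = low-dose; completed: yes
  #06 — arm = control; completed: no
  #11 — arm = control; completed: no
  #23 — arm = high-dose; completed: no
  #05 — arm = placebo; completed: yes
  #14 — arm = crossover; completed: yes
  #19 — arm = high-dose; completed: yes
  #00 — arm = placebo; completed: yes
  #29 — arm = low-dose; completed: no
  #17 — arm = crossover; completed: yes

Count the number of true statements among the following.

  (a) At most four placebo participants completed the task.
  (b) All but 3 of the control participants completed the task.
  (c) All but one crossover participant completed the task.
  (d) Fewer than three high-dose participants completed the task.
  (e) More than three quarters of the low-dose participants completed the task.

(a) placebo: |A| = 6, |A ∩ B| = 5; needs |A ∩ B| ≤ 4 — false.
(b) control: |A| = 7, |A ∩ B| = 3; needs |A ∖ B| = 3 — false.
(c) crossover: |A| = 6, |A ∩ B| = 6; needs |A ∖ B| = 1 — false.
(d) high-dose: |A| = 7, |A ∩ B| = 3; needs |A ∩ B| < 3 — false.
(e) low-dose: |A| = 9, |A ∩ B| = 6; needs |A ∩ B| / |A| > 3/4 — false.

0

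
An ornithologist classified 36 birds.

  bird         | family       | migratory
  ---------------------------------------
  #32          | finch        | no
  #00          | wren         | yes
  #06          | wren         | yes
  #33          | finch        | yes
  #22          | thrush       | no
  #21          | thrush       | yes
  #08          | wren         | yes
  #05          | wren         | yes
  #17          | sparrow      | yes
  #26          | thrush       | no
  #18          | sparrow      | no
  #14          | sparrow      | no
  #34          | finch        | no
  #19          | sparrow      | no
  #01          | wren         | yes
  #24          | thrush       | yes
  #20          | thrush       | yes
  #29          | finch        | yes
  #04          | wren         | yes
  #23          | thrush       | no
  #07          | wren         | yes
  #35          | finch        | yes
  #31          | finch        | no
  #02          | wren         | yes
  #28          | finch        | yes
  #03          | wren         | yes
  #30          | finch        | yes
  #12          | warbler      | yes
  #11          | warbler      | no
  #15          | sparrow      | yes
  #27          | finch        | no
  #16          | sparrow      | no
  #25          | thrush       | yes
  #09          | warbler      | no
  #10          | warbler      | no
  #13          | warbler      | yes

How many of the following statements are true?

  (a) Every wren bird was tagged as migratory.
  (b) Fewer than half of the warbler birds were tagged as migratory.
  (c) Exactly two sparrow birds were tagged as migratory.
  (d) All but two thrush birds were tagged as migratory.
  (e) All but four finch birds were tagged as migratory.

(a) wren: |A| = 9, |A ∩ B| = 9; needs A ⊆ B, i.e. every element of A is in B (|A ∖ B| = 0) — true.
(b) warbler: |A| = 5, |A ∩ B| = 2; needs |A ∩ B| < |A ∖ B| — true.
(c) sparrow: |A| = 6, |A ∩ B| = 2; needs |A ∩ B| = 2 — true.
(d) thrush: |A| = 7, |A ∩ B| = 4; needs |A ∖ B| = 2 — false.
(e) finch: |A| = 9, |A ∩ B| = 5; needs |A ∖ B| = 4 — true.

4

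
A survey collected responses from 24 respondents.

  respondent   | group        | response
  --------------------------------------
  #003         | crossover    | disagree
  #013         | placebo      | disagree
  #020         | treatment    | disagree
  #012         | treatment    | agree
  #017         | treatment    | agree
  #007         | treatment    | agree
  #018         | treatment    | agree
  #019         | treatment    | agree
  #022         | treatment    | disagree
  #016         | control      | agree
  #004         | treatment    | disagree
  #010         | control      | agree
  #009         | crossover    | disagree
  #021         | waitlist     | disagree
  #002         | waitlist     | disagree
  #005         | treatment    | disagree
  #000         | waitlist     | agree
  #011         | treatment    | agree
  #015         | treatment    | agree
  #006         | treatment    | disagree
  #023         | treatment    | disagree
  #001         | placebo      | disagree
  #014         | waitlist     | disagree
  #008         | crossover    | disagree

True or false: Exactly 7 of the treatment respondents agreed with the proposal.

Truth condition: |A ∩ B| = 7.
A (the restrictor) = {#020, #012, #017, #007, #018, #019, #022, #004, #005, #011, #015, #006, #023}, |A| = 13.
A ∩ B = {#012, #017, #007, #018, #019, #011, #015}, so |A ∩ B| = 7.
|A ∩ B| = 7, so the statement is true.

True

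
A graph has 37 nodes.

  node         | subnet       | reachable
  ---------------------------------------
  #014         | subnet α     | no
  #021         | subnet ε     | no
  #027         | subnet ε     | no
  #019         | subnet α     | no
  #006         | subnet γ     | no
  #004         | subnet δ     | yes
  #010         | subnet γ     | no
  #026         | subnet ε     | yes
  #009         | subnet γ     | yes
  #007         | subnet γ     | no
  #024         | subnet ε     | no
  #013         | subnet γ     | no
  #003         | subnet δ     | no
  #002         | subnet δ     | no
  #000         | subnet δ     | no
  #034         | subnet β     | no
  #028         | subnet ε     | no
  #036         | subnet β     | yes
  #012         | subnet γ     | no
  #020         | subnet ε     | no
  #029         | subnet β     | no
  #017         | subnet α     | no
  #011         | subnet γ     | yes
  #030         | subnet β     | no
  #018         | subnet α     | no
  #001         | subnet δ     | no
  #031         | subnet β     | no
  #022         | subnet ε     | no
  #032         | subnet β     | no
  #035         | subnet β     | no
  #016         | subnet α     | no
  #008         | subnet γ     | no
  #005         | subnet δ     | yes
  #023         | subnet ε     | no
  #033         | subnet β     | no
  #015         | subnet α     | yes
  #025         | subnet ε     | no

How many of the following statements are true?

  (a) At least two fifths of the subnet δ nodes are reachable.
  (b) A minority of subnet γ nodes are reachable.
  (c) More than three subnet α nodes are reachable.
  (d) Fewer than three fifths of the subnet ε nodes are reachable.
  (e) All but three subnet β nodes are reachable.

2

(a) subnet δ: |A| = 6, |A ∩ B| = 2; needs |A ∩ B| / |A| ≥ 2/5 — false.
(b) subnet γ: |A| = 8, |A ∩ B| = 2; needs |A ∩ B| < |A ∖ B| — true.
(c) subnet α: |A| = 6, |A ∩ B| = 1; needs |A ∩ B| > 3 — false.
(d) subnet ε: |A| = 9, |A ∩ B| = 1; needs |A ∩ B| / |A| < 3/5 — true.
(e) subnet β: |A| = 8, |A ∩ B| = 1; needs |A ∖ B| = 3 — false.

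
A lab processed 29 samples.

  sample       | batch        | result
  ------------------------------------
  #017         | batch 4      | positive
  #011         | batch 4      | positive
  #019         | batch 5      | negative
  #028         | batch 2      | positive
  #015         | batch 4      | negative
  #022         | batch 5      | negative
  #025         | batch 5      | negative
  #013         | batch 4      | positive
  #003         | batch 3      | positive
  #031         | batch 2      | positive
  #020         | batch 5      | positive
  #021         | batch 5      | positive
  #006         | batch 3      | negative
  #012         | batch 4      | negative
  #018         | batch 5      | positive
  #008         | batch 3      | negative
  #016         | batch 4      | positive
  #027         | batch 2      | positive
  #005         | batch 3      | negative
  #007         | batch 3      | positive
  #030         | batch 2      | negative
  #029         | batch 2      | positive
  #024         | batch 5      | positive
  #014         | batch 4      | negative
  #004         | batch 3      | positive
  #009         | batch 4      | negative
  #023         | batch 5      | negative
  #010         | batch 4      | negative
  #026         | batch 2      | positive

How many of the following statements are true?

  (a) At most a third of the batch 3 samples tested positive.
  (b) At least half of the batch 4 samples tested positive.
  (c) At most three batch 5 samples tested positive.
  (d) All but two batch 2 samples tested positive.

(a) batch 3: |A| = 6, |A ∩ B| = 3; needs |A ∩ B| / |A| ≤ 1/3 — false.
(b) batch 4: |A| = 9, |A ∩ B| = 4; needs |A ∩ B| ≥ |A ∖ B| — false.
(c) batch 5: |A| = 8, |A ∩ B| = 4; needs |A ∩ B| ≤ 3 — false.
(d) batch 2: |A| = 6, |A ∩ B| = 5; needs |A ∖ B| = 2 — false.

0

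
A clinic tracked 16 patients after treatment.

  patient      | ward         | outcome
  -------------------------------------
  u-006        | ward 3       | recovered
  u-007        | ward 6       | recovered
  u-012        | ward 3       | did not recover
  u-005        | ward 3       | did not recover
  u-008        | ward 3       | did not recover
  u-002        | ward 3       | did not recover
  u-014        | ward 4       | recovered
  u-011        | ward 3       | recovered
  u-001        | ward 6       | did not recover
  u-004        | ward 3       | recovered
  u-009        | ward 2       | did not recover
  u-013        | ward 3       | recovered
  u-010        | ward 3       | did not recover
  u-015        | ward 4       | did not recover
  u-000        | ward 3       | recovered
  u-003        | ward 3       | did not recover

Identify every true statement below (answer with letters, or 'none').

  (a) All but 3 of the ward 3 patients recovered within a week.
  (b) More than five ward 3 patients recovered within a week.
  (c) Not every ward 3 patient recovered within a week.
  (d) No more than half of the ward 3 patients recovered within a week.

(c), (d)

|A| = 11, |A ∩ B| = 5, |A ∖ B| = 6.
(a) |A ∖ B| = 3: fails.
(b) |A ∩ B| > 5: fails.
(c) A ⊄ B (|A ∖ B| ≥ 1): holds.
(d) |A ∩ B| ≤ |A ∖ B|: holds.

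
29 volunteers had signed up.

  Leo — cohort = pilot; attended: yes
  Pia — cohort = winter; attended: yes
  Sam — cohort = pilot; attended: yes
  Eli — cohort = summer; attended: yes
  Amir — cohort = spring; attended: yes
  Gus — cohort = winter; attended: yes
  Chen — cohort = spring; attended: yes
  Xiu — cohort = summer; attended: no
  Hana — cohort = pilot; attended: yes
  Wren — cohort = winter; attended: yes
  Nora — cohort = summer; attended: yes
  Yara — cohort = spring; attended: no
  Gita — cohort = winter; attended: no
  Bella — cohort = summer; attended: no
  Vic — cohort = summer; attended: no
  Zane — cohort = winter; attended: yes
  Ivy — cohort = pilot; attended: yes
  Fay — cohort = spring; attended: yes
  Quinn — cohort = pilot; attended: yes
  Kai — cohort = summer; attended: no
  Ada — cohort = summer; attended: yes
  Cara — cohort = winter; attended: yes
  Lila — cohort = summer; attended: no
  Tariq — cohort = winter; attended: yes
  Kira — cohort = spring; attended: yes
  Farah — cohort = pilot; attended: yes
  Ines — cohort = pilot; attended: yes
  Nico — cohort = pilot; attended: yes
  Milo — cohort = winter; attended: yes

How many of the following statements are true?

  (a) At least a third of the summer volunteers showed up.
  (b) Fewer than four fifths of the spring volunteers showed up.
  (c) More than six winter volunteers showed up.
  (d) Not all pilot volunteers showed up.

(a) summer: |A| = 8, |A ∩ B| = 3; needs |A ∩ B| / |A| ≥ 1/3 — true.
(b) spring: |A| = 5, |A ∩ B| = 4; needs |A ∩ B| / |A| < 4/5 — false.
(c) winter: |A| = 8, |A ∩ B| = 7; needs |A ∩ B| > 6 — true.
(d) pilot: |A| = 8, |A ∩ B| = 8; needs A ⊄ B (|A ∖ B| ≥ 1) — false.

2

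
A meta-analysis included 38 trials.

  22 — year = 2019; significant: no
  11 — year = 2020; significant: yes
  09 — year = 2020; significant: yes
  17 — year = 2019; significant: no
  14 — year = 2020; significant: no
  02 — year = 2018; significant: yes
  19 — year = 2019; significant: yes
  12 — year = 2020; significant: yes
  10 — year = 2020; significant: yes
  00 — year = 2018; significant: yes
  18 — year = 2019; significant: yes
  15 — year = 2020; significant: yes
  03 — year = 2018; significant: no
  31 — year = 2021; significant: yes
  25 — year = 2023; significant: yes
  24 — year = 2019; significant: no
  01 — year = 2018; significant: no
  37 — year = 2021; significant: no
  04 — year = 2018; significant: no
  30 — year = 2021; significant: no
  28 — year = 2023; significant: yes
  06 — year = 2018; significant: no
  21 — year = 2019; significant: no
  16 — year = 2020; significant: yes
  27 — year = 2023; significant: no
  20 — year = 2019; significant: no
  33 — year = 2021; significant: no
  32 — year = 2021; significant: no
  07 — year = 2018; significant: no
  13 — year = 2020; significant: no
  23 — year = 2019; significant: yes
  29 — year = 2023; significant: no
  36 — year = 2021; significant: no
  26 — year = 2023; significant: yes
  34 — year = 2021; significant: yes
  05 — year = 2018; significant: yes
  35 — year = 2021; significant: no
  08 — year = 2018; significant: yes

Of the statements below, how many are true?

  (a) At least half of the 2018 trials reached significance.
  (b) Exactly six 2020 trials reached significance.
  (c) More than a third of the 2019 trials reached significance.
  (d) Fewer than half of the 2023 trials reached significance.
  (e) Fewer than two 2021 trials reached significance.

2

(a) 2018: |A| = 9, |A ∩ B| = 4; needs |A ∩ B| ≥ |A ∖ B| — false.
(b) 2020: |A| = 8, |A ∩ B| = 6; needs |A ∩ B| = 6 — true.
(c) 2019: |A| = 8, |A ∩ B| = 3; needs |A ∩ B| / |A| > 1/3 — true.
(d) 2023: |A| = 5, |A ∩ B| = 3; needs |A ∩ B| < |A ∖ B| — false.
(e) 2021: |A| = 8, |A ∩ B| = 2; needs |A ∩ B| < 2 — false.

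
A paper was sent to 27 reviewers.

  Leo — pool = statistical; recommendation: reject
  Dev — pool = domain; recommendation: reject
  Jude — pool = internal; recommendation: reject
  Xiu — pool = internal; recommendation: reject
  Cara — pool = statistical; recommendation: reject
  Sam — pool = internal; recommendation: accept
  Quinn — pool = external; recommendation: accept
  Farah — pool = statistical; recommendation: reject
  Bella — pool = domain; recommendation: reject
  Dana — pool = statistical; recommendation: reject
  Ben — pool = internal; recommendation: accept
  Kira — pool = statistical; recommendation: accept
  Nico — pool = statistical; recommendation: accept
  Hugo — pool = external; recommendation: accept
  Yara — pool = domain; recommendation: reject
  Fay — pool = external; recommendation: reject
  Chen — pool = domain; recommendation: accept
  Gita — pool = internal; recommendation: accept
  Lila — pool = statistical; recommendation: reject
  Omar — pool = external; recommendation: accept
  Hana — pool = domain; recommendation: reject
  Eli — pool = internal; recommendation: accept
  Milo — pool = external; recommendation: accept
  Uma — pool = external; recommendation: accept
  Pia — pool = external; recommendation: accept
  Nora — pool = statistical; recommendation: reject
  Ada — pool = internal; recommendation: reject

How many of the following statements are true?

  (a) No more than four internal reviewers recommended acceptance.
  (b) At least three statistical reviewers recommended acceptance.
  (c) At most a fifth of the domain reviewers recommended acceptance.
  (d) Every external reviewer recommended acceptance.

2

(a) internal: |A| = 7, |A ∩ B| = 4; needs |A ∩ B| ≤ 4 — true.
(b) statistical: |A| = 8, |A ∩ B| = 2; needs |A ∩ B| ≥ 3 — false.
(c) domain: |A| = 5, |A ∩ B| = 1; needs |A ∩ B| / |A| ≤ 1/5 — true.
(d) external: |A| = 7, |A ∩ B| = 6; needs A ⊆ B, i.e. every element of A is in B (|A ∖ B| = 0) — false.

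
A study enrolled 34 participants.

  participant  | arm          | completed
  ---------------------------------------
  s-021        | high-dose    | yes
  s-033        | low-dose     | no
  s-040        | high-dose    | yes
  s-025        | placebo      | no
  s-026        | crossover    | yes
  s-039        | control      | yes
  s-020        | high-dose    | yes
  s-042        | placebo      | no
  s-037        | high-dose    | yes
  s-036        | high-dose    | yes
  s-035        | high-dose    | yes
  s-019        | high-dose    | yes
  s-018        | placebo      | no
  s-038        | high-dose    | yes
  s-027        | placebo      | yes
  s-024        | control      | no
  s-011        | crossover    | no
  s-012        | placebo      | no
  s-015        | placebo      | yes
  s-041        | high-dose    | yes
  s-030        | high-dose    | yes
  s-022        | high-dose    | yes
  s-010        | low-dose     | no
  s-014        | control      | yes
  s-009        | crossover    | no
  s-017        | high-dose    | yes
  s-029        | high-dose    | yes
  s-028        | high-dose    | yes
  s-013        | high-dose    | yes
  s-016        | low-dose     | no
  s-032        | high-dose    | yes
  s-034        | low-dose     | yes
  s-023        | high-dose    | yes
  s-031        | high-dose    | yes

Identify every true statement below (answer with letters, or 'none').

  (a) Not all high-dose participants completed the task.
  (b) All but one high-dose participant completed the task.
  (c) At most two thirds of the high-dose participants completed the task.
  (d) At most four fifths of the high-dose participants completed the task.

|A| = 18, |A ∩ B| = 18, |A ∖ B| = 0.
(a) A ⊄ B (|A ∖ B| ≥ 1): fails.
(b) |A ∖ B| = 1: fails.
(c) |A ∩ B| / |A| ≤ 2/3: fails.
(d) |A ∩ B| / |A| ≤ 4/5: fails.

none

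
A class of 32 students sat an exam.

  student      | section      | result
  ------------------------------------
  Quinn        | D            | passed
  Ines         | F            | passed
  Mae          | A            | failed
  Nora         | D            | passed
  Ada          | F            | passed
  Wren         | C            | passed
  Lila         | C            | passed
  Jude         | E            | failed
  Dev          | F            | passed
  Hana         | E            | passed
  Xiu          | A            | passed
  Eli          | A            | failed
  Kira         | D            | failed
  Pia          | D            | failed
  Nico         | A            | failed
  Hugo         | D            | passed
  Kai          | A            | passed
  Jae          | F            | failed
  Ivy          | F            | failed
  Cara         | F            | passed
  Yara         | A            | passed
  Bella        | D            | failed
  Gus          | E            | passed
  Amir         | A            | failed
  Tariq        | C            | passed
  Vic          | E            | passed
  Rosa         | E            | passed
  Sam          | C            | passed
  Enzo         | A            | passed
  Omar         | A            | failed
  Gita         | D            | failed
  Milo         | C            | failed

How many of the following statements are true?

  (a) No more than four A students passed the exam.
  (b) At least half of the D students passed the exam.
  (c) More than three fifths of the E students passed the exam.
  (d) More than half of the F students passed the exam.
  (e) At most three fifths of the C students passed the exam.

3

(a) A: |A| = 9, |A ∩ B| = 4; needs |A ∩ B| ≤ 4 — true.
(b) D: |A| = 7, |A ∩ B| = 3; needs |A ∩ B| ≥ |A ∖ B| — false.
(c) E: |A| = 5, |A ∩ B| = 4; needs |A ∩ B| / |A| > 3/5 — true.
(d) F: |A| = 6, |A ∩ B| = 4; needs |A ∩ B| > |A ∖ B| — true.
(e) C: |A| = 5, |A ∩ B| = 4; needs |A ∩ B| / |A| ≤ 3/5 — false.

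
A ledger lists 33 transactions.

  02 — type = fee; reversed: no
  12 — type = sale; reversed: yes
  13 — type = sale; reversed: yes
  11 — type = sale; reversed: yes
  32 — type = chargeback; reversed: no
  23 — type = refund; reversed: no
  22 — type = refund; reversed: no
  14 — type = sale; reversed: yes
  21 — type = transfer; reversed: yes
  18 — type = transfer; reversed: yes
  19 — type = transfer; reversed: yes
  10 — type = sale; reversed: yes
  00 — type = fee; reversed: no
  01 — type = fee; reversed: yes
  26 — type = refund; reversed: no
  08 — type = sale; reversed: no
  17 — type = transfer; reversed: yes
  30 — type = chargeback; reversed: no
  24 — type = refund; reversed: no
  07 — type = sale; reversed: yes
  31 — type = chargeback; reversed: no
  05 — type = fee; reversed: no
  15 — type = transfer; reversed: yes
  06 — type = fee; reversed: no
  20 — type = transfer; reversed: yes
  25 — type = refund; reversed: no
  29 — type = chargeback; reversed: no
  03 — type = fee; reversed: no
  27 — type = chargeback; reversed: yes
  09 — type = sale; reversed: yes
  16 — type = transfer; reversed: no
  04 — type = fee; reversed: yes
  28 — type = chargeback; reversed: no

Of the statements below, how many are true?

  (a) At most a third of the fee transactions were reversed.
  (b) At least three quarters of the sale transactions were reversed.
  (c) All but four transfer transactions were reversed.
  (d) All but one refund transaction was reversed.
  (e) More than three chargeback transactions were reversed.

(a) fee: |A| = 7, |A ∩ B| = 2; needs |A ∩ B| / |A| ≤ 1/3 — true.
(b) sale: |A| = 8, |A ∩ B| = 7; needs |A ∩ B| / |A| ≥ 3/4 — true.
(c) transfer: |A| = 7, |A ∩ B| = 6; needs |A ∖ B| = 4 — false.
(d) refund: |A| = 5, |A ∩ B| = 0; needs |A ∖ B| = 1 — false.
(e) chargeback: |A| = 6, |A ∩ B| = 1; needs |A ∩ B| > 3 — false.

2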